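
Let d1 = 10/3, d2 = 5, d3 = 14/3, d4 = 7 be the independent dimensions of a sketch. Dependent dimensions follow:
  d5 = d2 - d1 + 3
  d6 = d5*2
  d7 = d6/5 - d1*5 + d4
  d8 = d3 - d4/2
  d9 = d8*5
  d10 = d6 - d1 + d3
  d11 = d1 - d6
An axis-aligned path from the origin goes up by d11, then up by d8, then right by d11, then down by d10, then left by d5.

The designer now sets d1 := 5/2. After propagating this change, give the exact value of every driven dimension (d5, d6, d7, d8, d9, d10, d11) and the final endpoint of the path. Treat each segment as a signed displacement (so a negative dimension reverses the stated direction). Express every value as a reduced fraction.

Apply edit: d1 := 5/2
  d5 = d2 - d1 + 3 = 11/2
  d6 = d5*2 = 11
  d7 = d6/5 - d1*5 + d4 = -33/10
  d8 = d3 - d4/2 = 7/6
  d9 = d8*5 = 35/6
  d10 = d6 - d1 + d3 = 79/6
  d11 = d1 - d6 = -17/2
Walk from origin (0, 0):
  seg 1: up by d11 = -17/2 → (0, -17/2)
  seg 2: up by d8 = 7/6 → (0, -22/3)
  seg 3: right by d11 = -17/2 → (-17/2, -22/3)
  seg 4: down by d10 = 79/6 → (-17/2, -41/2)
  seg 5: left by d5 = 11/2 → (-14, -41/2)

d5 = 11/2
d6 = 11
d7 = -33/10
d8 = 7/6
d9 = 35/6
d10 = 79/6
d11 = -17/2
endpoint = (-14, -41/2)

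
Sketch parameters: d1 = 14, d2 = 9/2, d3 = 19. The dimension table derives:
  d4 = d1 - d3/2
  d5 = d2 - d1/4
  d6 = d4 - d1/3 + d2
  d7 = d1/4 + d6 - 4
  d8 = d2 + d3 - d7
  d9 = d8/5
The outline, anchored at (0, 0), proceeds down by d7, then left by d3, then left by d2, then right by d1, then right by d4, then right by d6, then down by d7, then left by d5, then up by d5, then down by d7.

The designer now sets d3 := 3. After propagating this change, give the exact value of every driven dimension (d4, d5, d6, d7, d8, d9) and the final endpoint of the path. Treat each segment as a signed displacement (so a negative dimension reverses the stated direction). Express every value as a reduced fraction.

d4 = 25/2
d5 = 1
d6 = 37/3
d7 = 71/6
d8 = -13/3
d9 = -13/15
endpoint = (91/3, -69/2)

Apply edit: d3 := 3
  d4 = d1 - d3/2 = 25/2
  d5 = d2 - d1/4 = 1
  d6 = d4 - d1/3 + d2 = 37/3
  d7 = d1/4 + d6 - 4 = 71/6
  d8 = d2 + d3 - d7 = -13/3
  d9 = d8/5 = -13/15
Walk from origin (0, 0):
  seg 1: down by d7 = 71/6 → (0, -71/6)
  seg 2: left by d3 = 3 → (-3, -71/6)
  seg 3: left by d2 = 9/2 → (-15/2, -71/6)
  seg 4: right by d1 = 14 → (13/2, -71/6)
  seg 5: right by d4 = 25/2 → (19, -71/6)
  seg 6: right by d6 = 37/3 → (94/3, -71/6)
  seg 7: down by d7 = 71/6 → (94/3, -71/3)
  seg 8: left by d5 = 1 → (91/3, -71/3)
  seg 9: up by d5 = 1 → (91/3, -68/3)
  seg 10: down by d7 = 71/6 → (91/3, -69/2)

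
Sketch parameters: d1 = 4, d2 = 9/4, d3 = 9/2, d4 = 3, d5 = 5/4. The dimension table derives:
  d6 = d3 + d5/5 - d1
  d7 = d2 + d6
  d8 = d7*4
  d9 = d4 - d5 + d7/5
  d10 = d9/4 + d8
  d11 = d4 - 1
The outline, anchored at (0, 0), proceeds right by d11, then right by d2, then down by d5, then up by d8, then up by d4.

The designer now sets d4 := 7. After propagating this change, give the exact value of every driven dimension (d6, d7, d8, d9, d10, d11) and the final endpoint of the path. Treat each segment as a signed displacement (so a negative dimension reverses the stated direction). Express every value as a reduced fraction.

d6 = 3/4
d7 = 3
d8 = 12
d9 = 127/20
d10 = 1087/80
d11 = 6
endpoint = (33/4, 71/4)

Apply edit: d4 := 7
  d6 = d3 + d5/5 - d1 = 3/4
  d7 = d2 + d6 = 3
  d8 = d7*4 = 12
  d9 = d4 - d5 + d7/5 = 127/20
  d10 = d9/4 + d8 = 1087/80
  d11 = d4 - 1 = 6
Walk from origin (0, 0):
  seg 1: right by d11 = 6 → (6, 0)
  seg 2: right by d2 = 9/4 → (33/4, 0)
  seg 3: down by d5 = 5/4 → (33/4, -5/4)
  seg 4: up by d8 = 12 → (33/4, 43/4)
  seg 5: up by d4 = 7 → (33/4, 71/4)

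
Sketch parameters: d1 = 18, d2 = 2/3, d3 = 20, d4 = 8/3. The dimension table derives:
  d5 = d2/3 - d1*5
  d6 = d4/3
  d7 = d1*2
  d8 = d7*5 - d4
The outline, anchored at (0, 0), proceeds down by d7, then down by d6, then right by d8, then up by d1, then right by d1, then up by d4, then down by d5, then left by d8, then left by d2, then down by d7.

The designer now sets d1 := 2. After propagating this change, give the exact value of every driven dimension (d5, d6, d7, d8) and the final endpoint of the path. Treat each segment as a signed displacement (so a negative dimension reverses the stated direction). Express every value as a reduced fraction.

Apply edit: d1 := 2
  d5 = d2/3 - d1*5 = -88/9
  d6 = d4/3 = 8/9
  d7 = d1*2 = 4
  d8 = d7*5 - d4 = 52/3
Walk from origin (0, 0):
  seg 1: down by d7 = 4 → (0, -4)
  seg 2: down by d6 = 8/9 → (0, -44/9)
  seg 3: right by d8 = 52/3 → (52/3, -44/9)
  seg 4: up by d1 = 2 → (52/3, -26/9)
  seg 5: right by d1 = 2 → (58/3, -26/9)
  seg 6: up by d4 = 8/3 → (58/3, -2/9)
  seg 7: down by d5 = -88/9 → (58/3, 86/9)
  seg 8: left by d8 = 52/3 → (2, 86/9)
  seg 9: left by d2 = 2/3 → (4/3, 86/9)
  seg 10: down by d7 = 4 → (4/3, 50/9)

d5 = -88/9
d6 = 8/9
d7 = 4
d8 = 52/3
endpoint = (4/3, 50/9)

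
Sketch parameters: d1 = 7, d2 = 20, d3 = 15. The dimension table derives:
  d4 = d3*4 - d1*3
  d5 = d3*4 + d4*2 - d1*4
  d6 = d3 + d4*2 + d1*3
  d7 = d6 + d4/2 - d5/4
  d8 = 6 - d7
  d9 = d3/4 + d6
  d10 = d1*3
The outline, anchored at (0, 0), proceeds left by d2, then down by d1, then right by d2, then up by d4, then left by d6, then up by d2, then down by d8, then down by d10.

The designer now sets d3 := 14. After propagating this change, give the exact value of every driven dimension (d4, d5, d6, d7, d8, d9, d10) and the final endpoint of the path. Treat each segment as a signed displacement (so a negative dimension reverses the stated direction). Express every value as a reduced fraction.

d4 = 35
d5 = 98
d6 = 105
d7 = 98
d8 = -92
d9 = 217/2
d10 = 21
endpoint = (-105, 119)

Apply edit: d3 := 14
  d4 = d3*4 - d1*3 = 35
  d5 = d3*4 + d4*2 - d1*4 = 98
  d6 = d3 + d4*2 + d1*3 = 105
  d7 = d6 + d4/2 - d5/4 = 98
  d8 = 6 - d7 = -92
  d9 = d3/4 + d6 = 217/2
  d10 = d1*3 = 21
Walk from origin (0, 0):
  seg 1: left by d2 = 20 → (-20, 0)
  seg 2: down by d1 = 7 → (-20, -7)
  seg 3: right by d2 = 20 → (0, -7)
  seg 4: up by d4 = 35 → (0, 28)
  seg 5: left by d6 = 105 → (-105, 28)
  seg 6: up by d2 = 20 → (-105, 48)
  seg 7: down by d8 = -92 → (-105, 140)
  seg 8: down by d10 = 21 → (-105, 119)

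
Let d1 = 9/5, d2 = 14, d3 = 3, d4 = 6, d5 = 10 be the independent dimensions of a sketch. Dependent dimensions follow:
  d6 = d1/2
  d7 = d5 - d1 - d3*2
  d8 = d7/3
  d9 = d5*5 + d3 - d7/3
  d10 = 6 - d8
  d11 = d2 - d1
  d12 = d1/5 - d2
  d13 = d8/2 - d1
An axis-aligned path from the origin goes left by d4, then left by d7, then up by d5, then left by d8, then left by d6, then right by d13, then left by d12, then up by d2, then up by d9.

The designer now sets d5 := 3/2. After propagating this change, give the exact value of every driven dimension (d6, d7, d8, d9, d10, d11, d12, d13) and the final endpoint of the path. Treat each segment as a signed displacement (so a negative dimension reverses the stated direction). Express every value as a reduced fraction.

Apply edit: d5 := 3/2
  d6 = d1/2 = 9/10
  d7 = d5 - d1 - d3*2 = -63/10
  d8 = d7/3 = -21/10
  d9 = d5*5 + d3 - d7/3 = 63/5
  d10 = 6 - d8 = 81/10
  d11 = d2 - d1 = 61/5
  d12 = d1/5 - d2 = -341/25
  d13 = d8/2 - d1 = -57/20
Walk from origin (0, 0):
  seg 1: left by d4 = 6 → (-6, 0)
  seg 2: left by d7 = -63/10 → (3/10, 0)
  seg 3: up by d5 = 3/2 → (3/10, 3/2)
  seg 4: left by d8 = -21/10 → (12/5, 3/2)
  seg 5: left by d6 = 9/10 → (3/2, 3/2)
  seg 6: right by d13 = -57/20 → (-27/20, 3/2)
  seg 7: left by d12 = -341/25 → (1229/100, 3/2)
  seg 8: up by d2 = 14 → (1229/100, 31/2)
  seg 9: up by d9 = 63/5 → (1229/100, 281/10)

d6 = 9/10
d7 = -63/10
d8 = -21/10
d9 = 63/5
d10 = 81/10
d11 = 61/5
d12 = -341/25
d13 = -57/20
endpoint = (1229/100, 281/10)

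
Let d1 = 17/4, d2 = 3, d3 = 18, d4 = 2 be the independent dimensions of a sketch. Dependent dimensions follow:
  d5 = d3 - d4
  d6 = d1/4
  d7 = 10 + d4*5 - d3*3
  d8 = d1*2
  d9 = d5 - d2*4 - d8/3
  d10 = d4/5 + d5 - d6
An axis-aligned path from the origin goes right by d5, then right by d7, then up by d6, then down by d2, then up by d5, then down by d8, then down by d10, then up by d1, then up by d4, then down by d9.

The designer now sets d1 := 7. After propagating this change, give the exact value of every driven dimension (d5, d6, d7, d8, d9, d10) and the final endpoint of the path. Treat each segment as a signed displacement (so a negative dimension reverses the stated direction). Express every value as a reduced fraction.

d5 = 16
d6 = 7/4
d7 = -34
d8 = 14
d9 = -2/3
d10 = 293/20
endpoint = (-18, -127/30)

Apply edit: d1 := 7
  d5 = d3 - d4 = 16
  d6 = d1/4 = 7/4
  d7 = 10 + d4*5 - d3*3 = -34
  d8 = d1*2 = 14
  d9 = d5 - d2*4 - d8/3 = -2/3
  d10 = d4/5 + d5 - d6 = 293/20
Walk from origin (0, 0):
  seg 1: right by d5 = 16 → (16, 0)
  seg 2: right by d7 = -34 → (-18, 0)
  seg 3: up by d6 = 7/4 → (-18, 7/4)
  seg 4: down by d2 = 3 → (-18, -5/4)
  seg 5: up by d5 = 16 → (-18, 59/4)
  seg 6: down by d8 = 14 → (-18, 3/4)
  seg 7: down by d10 = 293/20 → (-18, -139/10)
  seg 8: up by d1 = 7 → (-18, -69/10)
  seg 9: up by d4 = 2 → (-18, -49/10)
  seg 10: down by d9 = -2/3 → (-18, -127/30)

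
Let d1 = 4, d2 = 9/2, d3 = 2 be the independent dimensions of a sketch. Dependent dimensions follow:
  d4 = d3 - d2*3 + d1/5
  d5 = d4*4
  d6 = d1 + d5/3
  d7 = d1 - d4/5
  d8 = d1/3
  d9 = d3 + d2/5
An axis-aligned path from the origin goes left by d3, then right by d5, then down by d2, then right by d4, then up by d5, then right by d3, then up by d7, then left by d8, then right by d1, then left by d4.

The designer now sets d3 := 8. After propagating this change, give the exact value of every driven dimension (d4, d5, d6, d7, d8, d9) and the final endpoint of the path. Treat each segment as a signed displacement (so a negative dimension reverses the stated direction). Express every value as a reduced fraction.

d4 = -47/10
d5 = -94/5
d6 = -34/15
d7 = 247/50
d8 = 4/3
d9 = 89/10
endpoint = (-242/15, -459/25)

Apply edit: d3 := 8
  d4 = d3 - d2*3 + d1/5 = -47/10
  d5 = d4*4 = -94/5
  d6 = d1 + d5/3 = -34/15
  d7 = d1 - d4/5 = 247/50
  d8 = d1/3 = 4/3
  d9 = d3 + d2/5 = 89/10
Walk from origin (0, 0):
  seg 1: left by d3 = 8 → (-8, 0)
  seg 2: right by d5 = -94/5 → (-134/5, 0)
  seg 3: down by d2 = 9/2 → (-134/5, -9/2)
  seg 4: right by d4 = -47/10 → (-63/2, -9/2)
  seg 5: up by d5 = -94/5 → (-63/2, -233/10)
  seg 6: right by d3 = 8 → (-47/2, -233/10)
  seg 7: up by d7 = 247/50 → (-47/2, -459/25)
  seg 8: left by d8 = 4/3 → (-149/6, -459/25)
  seg 9: right by d1 = 4 → (-125/6, -459/25)
  seg 10: left by d4 = -47/10 → (-242/15, -459/25)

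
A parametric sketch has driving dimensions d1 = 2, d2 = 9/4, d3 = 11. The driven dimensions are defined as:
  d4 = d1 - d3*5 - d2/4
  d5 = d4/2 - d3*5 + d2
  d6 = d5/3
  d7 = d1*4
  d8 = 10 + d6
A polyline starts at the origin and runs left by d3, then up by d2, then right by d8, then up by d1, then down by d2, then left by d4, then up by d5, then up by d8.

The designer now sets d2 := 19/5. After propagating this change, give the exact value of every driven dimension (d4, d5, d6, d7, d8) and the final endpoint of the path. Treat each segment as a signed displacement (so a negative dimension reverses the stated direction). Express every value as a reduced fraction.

d4 = -1079/20
d5 = -3127/40
d6 = -3127/120
d7 = 8
d8 = -1927/120
endpoint = (3227/120, -2767/30)

Apply edit: d2 := 19/5
  d4 = d1 - d3*5 - d2/4 = -1079/20
  d5 = d4/2 - d3*5 + d2 = -3127/40
  d6 = d5/3 = -3127/120
  d7 = d1*4 = 8
  d8 = 10 + d6 = -1927/120
Walk from origin (0, 0):
  seg 1: left by d3 = 11 → (-11, 0)
  seg 2: up by d2 = 19/5 → (-11, 19/5)
  seg 3: right by d8 = -1927/120 → (-3247/120, 19/5)
  seg 4: up by d1 = 2 → (-3247/120, 29/5)
  seg 5: down by d2 = 19/5 → (-3247/120, 2)
  seg 6: left by d4 = -1079/20 → (3227/120, 2)
  seg 7: up by d5 = -3127/40 → (3227/120, -3047/40)
  seg 8: up by d8 = -1927/120 → (3227/120, -2767/30)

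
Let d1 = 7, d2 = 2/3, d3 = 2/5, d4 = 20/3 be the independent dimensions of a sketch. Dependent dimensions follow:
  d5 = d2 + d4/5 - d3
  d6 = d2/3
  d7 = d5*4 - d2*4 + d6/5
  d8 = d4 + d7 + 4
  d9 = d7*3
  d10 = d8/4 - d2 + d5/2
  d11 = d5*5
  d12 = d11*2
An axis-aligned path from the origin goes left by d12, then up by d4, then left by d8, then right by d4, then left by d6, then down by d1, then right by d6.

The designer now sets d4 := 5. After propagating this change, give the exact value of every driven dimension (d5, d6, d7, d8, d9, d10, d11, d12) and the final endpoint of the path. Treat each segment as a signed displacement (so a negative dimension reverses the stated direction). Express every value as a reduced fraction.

d5 = 19/15
d6 = 2/9
d7 = 22/9
d8 = 103/9
d9 = 22/3
d10 = 509/180
d11 = 19/3
d12 = 38/3
endpoint = (-172/9, -2)

Apply edit: d4 := 5
  d5 = d2 + d4/5 - d3 = 19/15
  d6 = d2/3 = 2/9
  d7 = d5*4 - d2*4 + d6/5 = 22/9
  d8 = d4 + d7 + 4 = 103/9
  d9 = d7*3 = 22/3
  d10 = d8/4 - d2 + d5/2 = 509/180
  d11 = d5*5 = 19/3
  d12 = d11*2 = 38/3
Walk from origin (0, 0):
  seg 1: left by d12 = 38/3 → (-38/3, 0)
  seg 2: up by d4 = 5 → (-38/3, 5)
  seg 3: left by d8 = 103/9 → (-217/9, 5)
  seg 4: right by d4 = 5 → (-172/9, 5)
  seg 5: left by d6 = 2/9 → (-58/3, 5)
  seg 6: down by d1 = 7 → (-58/3, -2)
  seg 7: right by d6 = 2/9 → (-172/9, -2)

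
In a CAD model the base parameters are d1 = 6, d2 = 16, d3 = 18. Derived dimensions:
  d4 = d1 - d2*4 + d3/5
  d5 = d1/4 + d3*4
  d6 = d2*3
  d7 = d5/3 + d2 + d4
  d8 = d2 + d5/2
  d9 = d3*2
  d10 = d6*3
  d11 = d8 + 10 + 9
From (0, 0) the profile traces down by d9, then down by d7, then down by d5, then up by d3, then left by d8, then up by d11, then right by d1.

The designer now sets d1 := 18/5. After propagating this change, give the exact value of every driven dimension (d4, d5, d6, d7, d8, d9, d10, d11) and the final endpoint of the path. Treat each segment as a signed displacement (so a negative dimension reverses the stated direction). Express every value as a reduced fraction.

d4 = -284/5
d5 = 729/10
d6 = 48
d7 = -33/2
d8 = 1049/20
d9 = 36
d10 = 144
d11 = 1429/20
endpoint = (-977/20, -59/20)

Apply edit: d1 := 18/5
  d4 = d1 - d2*4 + d3/5 = -284/5
  d5 = d1/4 + d3*4 = 729/10
  d6 = d2*3 = 48
  d7 = d5/3 + d2 + d4 = -33/2
  d8 = d2 + d5/2 = 1049/20
  d9 = d3*2 = 36
  d10 = d6*3 = 144
  d11 = d8 + 10 + 9 = 1429/20
Walk from origin (0, 0):
  seg 1: down by d9 = 36 → (0, -36)
  seg 2: down by d7 = -33/2 → (0, -39/2)
  seg 3: down by d5 = 729/10 → (0, -462/5)
  seg 4: up by d3 = 18 → (0, -372/5)
  seg 5: left by d8 = 1049/20 → (-1049/20, -372/5)
  seg 6: up by d11 = 1429/20 → (-1049/20, -59/20)
  seg 7: right by d1 = 18/5 → (-977/20, -59/20)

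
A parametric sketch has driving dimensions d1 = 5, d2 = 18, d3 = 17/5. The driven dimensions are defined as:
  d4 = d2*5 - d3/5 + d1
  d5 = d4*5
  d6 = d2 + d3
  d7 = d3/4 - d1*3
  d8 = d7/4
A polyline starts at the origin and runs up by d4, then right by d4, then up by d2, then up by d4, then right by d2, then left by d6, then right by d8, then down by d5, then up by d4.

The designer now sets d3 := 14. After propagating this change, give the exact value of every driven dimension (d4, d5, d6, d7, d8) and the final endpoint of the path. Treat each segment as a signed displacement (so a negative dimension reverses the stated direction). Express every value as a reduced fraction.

d4 = 461/5
d5 = 461
d6 = 32
d7 = -23/2
d8 = -23/8
endpoint = (3013/40, -832/5)

Apply edit: d3 := 14
  d4 = d2*5 - d3/5 + d1 = 461/5
  d5 = d4*5 = 461
  d6 = d2 + d3 = 32
  d7 = d3/4 - d1*3 = -23/2
  d8 = d7/4 = -23/8
Walk from origin (0, 0):
  seg 1: up by d4 = 461/5 → (0, 461/5)
  seg 2: right by d4 = 461/5 → (461/5, 461/5)
  seg 3: up by d2 = 18 → (461/5, 551/5)
  seg 4: up by d4 = 461/5 → (461/5, 1012/5)
  seg 5: right by d2 = 18 → (551/5, 1012/5)
  seg 6: left by d6 = 32 → (391/5, 1012/5)
  seg 7: right by d8 = -23/8 → (3013/40, 1012/5)
  seg 8: down by d5 = 461 → (3013/40, -1293/5)
  seg 9: up by d4 = 461/5 → (3013/40, -832/5)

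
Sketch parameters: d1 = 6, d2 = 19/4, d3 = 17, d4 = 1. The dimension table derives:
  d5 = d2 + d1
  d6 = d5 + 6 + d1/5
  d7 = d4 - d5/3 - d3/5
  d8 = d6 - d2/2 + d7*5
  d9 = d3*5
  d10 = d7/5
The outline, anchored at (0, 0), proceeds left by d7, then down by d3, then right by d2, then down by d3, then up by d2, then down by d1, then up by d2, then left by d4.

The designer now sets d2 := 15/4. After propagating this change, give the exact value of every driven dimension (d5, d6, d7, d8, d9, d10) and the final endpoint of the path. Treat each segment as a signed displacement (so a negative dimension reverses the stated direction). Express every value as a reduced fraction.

Apply edit: d2 := 15/4
  d5 = d2 + d1 = 39/4
  d6 = d5 + 6 + d1/5 = 339/20
  d7 = d4 - d5/3 - d3/5 = -113/20
  d8 = d6 - d2/2 + d7*5 = -527/40
  d9 = d3*5 = 85
  d10 = d7/5 = -113/100
Walk from origin (0, 0):
  seg 1: left by d7 = -113/20 → (113/20, 0)
  seg 2: down by d3 = 17 → (113/20, -17)
  seg 3: right by d2 = 15/4 → (47/5, -17)
  seg 4: down by d3 = 17 → (47/5, -34)
  seg 5: up by d2 = 15/4 → (47/5, -121/4)
  seg 6: down by d1 = 6 → (47/5, -145/4)
  seg 7: up by d2 = 15/4 → (47/5, -65/2)
  seg 8: left by d4 = 1 → (42/5, -65/2)

d5 = 39/4
d6 = 339/20
d7 = -113/20
d8 = -527/40
d9 = 85
d10 = -113/100
endpoint = (42/5, -65/2)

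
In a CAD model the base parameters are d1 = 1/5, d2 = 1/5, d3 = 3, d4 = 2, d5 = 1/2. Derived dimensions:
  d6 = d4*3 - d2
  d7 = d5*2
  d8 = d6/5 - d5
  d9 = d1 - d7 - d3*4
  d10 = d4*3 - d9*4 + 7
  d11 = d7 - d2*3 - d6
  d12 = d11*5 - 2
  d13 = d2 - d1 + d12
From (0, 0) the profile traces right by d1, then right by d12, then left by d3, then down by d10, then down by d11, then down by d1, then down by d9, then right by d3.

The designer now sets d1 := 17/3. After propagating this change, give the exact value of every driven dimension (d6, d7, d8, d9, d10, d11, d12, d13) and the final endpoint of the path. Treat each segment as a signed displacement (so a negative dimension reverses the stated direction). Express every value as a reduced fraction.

Apply edit: d1 := 17/3
  d6 = d4*3 - d2 = 29/5
  d7 = d5*2 = 1
  d8 = d6/5 - d5 = 33/50
  d9 = d1 - d7 - d3*4 = -22/3
  d10 = d4*3 - d9*4 + 7 = 127/3
  d11 = d7 - d2*3 - d6 = -27/5
  d12 = d11*5 - 2 = -29
  d13 = d2 - d1 + d12 = -517/15
Walk from origin (0, 0):
  seg 1: right by d1 = 17/3 → (17/3, 0)
  seg 2: right by d12 = -29 → (-70/3, 0)
  seg 3: left by d3 = 3 → (-79/3, 0)
  seg 4: down by d10 = 127/3 → (-79/3, -127/3)
  seg 5: down by d11 = -27/5 → (-79/3, -554/15)
  seg 6: down by d1 = 17/3 → (-79/3, -213/5)
  seg 7: down by d9 = -22/3 → (-79/3, -529/15)
  seg 8: right by d3 = 3 → (-70/3, -529/15)

d6 = 29/5
d7 = 1
d8 = 33/50
d9 = -22/3
d10 = 127/3
d11 = -27/5
d12 = -29
d13 = -517/15
endpoint = (-70/3, -529/15)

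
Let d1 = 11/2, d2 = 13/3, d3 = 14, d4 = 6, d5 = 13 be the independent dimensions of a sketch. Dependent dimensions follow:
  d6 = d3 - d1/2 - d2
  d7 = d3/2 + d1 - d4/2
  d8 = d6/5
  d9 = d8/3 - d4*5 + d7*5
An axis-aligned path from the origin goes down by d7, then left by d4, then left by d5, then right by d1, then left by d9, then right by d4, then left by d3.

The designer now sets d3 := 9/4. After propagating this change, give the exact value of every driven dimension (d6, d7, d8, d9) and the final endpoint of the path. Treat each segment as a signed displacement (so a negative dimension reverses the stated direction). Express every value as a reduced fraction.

Apply edit: d3 := 9/4
  d6 = d3 - d1/2 - d2 = -29/6
  d7 = d3/2 + d1 - d4/2 = 29/8
  d8 = d6/5 = -29/30
  d9 = d8/3 - d4*5 + d7*5 = -4391/360
Walk from origin (0, 0):
  seg 1: down by d7 = 29/8 → (0, -29/8)
  seg 2: left by d4 = 6 → (-6, -29/8)
  seg 3: left by d5 = 13 → (-19, -29/8)
  seg 4: right by d1 = 11/2 → (-27/2, -29/8)
  seg 5: left by d9 = -4391/360 → (-469/360, -29/8)
  seg 6: right by d4 = 6 → (1691/360, -29/8)
  seg 7: left by d3 = 9/4 → (881/360, -29/8)

d6 = -29/6
d7 = 29/8
d8 = -29/30
d9 = -4391/360
endpoint = (881/360, -29/8)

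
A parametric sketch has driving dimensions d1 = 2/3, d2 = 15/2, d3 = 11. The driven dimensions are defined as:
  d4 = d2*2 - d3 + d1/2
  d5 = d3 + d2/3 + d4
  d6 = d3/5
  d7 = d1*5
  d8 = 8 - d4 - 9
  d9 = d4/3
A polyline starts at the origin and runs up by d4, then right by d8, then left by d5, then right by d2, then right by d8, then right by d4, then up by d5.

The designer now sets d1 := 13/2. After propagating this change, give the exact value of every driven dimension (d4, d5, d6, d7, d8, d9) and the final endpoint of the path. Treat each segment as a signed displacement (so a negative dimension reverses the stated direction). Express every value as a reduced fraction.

d4 = 29/4
d5 = 83/4
d6 = 11/5
d7 = 65/2
d8 = -33/4
d9 = 29/12
endpoint = (-45/2, 28)

Apply edit: d1 := 13/2
  d4 = d2*2 - d3 + d1/2 = 29/4
  d5 = d3 + d2/3 + d4 = 83/4
  d6 = d3/5 = 11/5
  d7 = d1*5 = 65/2
  d8 = 8 - d4 - 9 = -33/4
  d9 = d4/3 = 29/12
Walk from origin (0, 0):
  seg 1: up by d4 = 29/4 → (0, 29/4)
  seg 2: right by d8 = -33/4 → (-33/4, 29/4)
  seg 3: left by d5 = 83/4 → (-29, 29/4)
  seg 4: right by d2 = 15/2 → (-43/2, 29/4)
  seg 5: right by d8 = -33/4 → (-119/4, 29/4)
  seg 6: right by d4 = 29/4 → (-45/2, 29/4)
  seg 7: up by d5 = 83/4 → (-45/2, 28)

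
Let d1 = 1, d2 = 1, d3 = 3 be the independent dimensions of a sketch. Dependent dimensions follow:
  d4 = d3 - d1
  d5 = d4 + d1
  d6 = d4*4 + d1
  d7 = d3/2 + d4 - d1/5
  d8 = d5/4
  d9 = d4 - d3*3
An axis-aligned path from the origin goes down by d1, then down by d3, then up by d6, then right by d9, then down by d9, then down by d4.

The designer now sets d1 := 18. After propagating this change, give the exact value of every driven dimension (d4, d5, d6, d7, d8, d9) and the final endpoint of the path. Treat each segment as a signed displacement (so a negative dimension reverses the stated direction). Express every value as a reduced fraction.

Apply edit: d1 := 18
  d4 = d3 - d1 = -15
  d5 = d4 + d1 = 3
  d6 = d4*4 + d1 = -42
  d7 = d3/2 + d4 - d1/5 = -171/10
  d8 = d5/4 = 3/4
  d9 = d4 - d3*3 = -24
Walk from origin (0, 0):
  seg 1: down by d1 = 18 → (0, -18)
  seg 2: down by d3 = 3 → (0, -21)
  seg 3: up by d6 = -42 → (0, -63)
  seg 4: right by d9 = -24 → (-24, -63)
  seg 5: down by d9 = -24 → (-24, -39)
  seg 6: down by d4 = -15 → (-24, -24)

d4 = -15
d5 = 3
d6 = -42
d7 = -171/10
d8 = 3/4
d9 = -24
endpoint = (-24, -24)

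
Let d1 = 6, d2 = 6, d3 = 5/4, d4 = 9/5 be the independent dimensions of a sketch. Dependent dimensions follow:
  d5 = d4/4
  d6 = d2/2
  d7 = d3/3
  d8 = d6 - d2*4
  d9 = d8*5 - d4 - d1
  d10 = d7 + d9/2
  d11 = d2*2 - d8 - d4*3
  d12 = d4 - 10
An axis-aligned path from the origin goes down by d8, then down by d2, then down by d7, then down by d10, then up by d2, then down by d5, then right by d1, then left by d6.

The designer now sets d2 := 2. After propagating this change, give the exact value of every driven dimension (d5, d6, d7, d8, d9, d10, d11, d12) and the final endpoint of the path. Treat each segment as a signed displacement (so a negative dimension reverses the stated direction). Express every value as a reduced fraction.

Apply edit: d2 := 2
  d5 = d4/4 = 9/20
  d6 = d2/2 = 1
  d7 = d3/3 = 5/12
  d8 = d6 - d2*4 = -7
  d9 = d8*5 - d4 - d1 = -214/5
  d10 = d7 + d9/2 = -1259/60
  d11 = d2*2 - d8 - d4*3 = 28/5
  d12 = d4 - 10 = -41/5
Walk from origin (0, 0):
  seg 1: down by d8 = -7 → (0, 7)
  seg 2: down by d2 = 2 → (0, 5)
  seg 3: down by d7 = 5/12 → (0, 55/12)
  seg 4: down by d10 = -1259/60 → (0, 767/30)
  seg 5: up by d2 = 2 → (0, 827/30)
  seg 6: down by d5 = 9/20 → (0, 1627/60)
  seg 7: right by d1 = 6 → (6, 1627/60)
  seg 8: left by d6 = 1 → (5, 1627/60)

d5 = 9/20
d6 = 1
d7 = 5/12
d8 = -7
d9 = -214/5
d10 = -1259/60
d11 = 28/5
d12 = -41/5
endpoint = (5, 1627/60)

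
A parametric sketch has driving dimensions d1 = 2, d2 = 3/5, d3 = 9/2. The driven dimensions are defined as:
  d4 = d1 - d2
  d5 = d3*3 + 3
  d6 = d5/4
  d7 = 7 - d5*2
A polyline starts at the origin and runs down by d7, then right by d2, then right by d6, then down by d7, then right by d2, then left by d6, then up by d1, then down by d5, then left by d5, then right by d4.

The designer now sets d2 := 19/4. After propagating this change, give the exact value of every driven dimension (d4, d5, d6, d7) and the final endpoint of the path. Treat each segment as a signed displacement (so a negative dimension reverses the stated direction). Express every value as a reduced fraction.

d4 = -11/4
d5 = 33/2
d6 = 33/8
d7 = -26
endpoint = (-39/4, 75/2)

Apply edit: d2 := 19/4
  d4 = d1 - d2 = -11/4
  d5 = d3*3 + 3 = 33/2
  d6 = d5/4 = 33/8
  d7 = 7 - d5*2 = -26
Walk from origin (0, 0):
  seg 1: down by d7 = -26 → (0, 26)
  seg 2: right by d2 = 19/4 → (19/4, 26)
  seg 3: right by d6 = 33/8 → (71/8, 26)
  seg 4: down by d7 = -26 → (71/8, 52)
  seg 5: right by d2 = 19/4 → (109/8, 52)
  seg 6: left by d6 = 33/8 → (19/2, 52)
  seg 7: up by d1 = 2 → (19/2, 54)
  seg 8: down by d5 = 33/2 → (19/2, 75/2)
  seg 9: left by d5 = 33/2 → (-7, 75/2)
  seg 10: right by d4 = -11/4 → (-39/4, 75/2)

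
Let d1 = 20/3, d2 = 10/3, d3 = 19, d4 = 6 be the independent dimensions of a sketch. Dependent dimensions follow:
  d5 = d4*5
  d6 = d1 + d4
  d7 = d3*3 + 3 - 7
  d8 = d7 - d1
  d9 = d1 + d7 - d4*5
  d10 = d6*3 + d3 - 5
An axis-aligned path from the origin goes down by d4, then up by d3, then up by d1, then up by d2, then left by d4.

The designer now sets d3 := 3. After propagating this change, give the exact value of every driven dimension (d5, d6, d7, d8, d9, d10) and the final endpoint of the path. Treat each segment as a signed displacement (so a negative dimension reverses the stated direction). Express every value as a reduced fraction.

d5 = 30
d6 = 38/3
d7 = 5
d8 = -5/3
d9 = -55/3
d10 = 36
endpoint = (-6, 7)

Apply edit: d3 := 3
  d5 = d4*5 = 30
  d6 = d1 + d4 = 38/3
  d7 = d3*3 + 3 - 7 = 5
  d8 = d7 - d1 = -5/3
  d9 = d1 + d7 - d4*5 = -55/3
  d10 = d6*3 + d3 - 5 = 36
Walk from origin (0, 0):
  seg 1: down by d4 = 6 → (0, -6)
  seg 2: up by d3 = 3 → (0, -3)
  seg 3: up by d1 = 20/3 → (0, 11/3)
  seg 4: up by d2 = 10/3 → (0, 7)
  seg 5: left by d4 = 6 → (-6, 7)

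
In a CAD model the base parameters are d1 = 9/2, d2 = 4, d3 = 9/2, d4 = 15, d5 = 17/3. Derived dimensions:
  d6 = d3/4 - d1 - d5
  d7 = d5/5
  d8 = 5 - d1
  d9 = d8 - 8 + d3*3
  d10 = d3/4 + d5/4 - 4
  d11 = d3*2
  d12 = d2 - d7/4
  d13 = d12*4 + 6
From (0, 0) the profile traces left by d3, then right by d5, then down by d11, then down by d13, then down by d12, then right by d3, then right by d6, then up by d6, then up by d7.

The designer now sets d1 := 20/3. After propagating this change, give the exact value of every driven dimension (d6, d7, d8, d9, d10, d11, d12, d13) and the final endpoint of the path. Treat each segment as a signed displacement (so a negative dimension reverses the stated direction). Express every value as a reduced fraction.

Apply edit: d1 := 20/3
  d6 = d3/4 - d1 - d5 = -269/24
  d7 = d5/5 = 17/15
  d8 = 5 - d1 = -5/3
  d9 = d8 - 8 + d3*3 = 23/6
  d10 = d3/4 + d5/4 - 4 = -35/24
  d11 = d3*2 = 9
  d12 = d2 - d7/4 = 223/60
  d13 = d12*4 + 6 = 313/15
Walk from origin (0, 0):
  seg 1: left by d3 = 9/2 → (-9/2, 0)
  seg 2: right by d5 = 17/3 → (7/6, 0)
  seg 3: down by d11 = 9 → (7/6, -9)
  seg 4: down by d13 = 313/15 → (7/6, -448/15)
  seg 5: down by d12 = 223/60 → (7/6, -403/12)
  seg 6: right by d3 = 9/2 → (17/3, -403/12)
  seg 7: right by d6 = -269/24 → (-133/24, -403/12)
  seg 8: up by d6 = -269/24 → (-133/24, -1075/24)
  seg 9: up by d7 = 17/15 → (-133/24, -5239/120)

d6 = -269/24
d7 = 17/15
d8 = -5/3
d9 = 23/6
d10 = -35/24
d11 = 9
d12 = 223/60
d13 = 313/15
endpoint = (-133/24, -5239/120)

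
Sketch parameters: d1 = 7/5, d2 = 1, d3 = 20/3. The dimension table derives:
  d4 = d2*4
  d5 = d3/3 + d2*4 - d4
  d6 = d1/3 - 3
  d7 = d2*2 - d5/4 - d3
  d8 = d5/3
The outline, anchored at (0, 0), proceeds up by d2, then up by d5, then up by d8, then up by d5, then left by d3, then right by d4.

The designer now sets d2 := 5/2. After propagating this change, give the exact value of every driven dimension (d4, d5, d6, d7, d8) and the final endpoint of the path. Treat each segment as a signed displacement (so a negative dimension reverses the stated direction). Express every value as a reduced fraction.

d4 = 10
d5 = 20/9
d6 = -38/15
d7 = -20/9
d8 = 20/27
endpoint = (10/3, 415/54)

Apply edit: d2 := 5/2
  d4 = d2*4 = 10
  d5 = d3/3 + d2*4 - d4 = 20/9
  d6 = d1/3 - 3 = -38/15
  d7 = d2*2 - d5/4 - d3 = -20/9
  d8 = d5/3 = 20/27
Walk from origin (0, 0):
  seg 1: up by d2 = 5/2 → (0, 5/2)
  seg 2: up by d5 = 20/9 → (0, 85/18)
  seg 3: up by d8 = 20/27 → (0, 295/54)
  seg 4: up by d5 = 20/9 → (0, 415/54)
  seg 5: left by d3 = 20/3 → (-20/3, 415/54)
  seg 6: right by d4 = 10 → (10/3, 415/54)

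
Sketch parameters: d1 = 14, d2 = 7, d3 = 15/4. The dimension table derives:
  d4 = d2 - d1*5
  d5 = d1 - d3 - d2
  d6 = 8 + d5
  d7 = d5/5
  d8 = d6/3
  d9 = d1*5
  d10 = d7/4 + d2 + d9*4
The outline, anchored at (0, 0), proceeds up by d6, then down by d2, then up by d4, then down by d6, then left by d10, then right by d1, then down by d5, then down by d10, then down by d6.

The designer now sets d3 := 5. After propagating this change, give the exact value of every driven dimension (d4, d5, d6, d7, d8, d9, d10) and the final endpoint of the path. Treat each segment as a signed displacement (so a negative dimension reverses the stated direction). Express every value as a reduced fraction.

Apply edit: d3 := 5
  d4 = d2 - d1*5 = -63
  d5 = d1 - d3 - d2 = 2
  d6 = 8 + d5 = 10
  d7 = d5/5 = 2/5
  d8 = d6/3 = 10/3
  d9 = d1*5 = 70
  d10 = d7/4 + d2 + d9*4 = 2871/10
Walk from origin (0, 0):
  seg 1: up by d6 = 10 → (0, 10)
  seg 2: down by d2 = 7 → (0, 3)
  seg 3: up by d4 = -63 → (0, -60)
  seg 4: down by d6 = 10 → (0, -70)
  seg 5: left by d10 = 2871/10 → (-2871/10, -70)
  seg 6: right by d1 = 14 → (-2731/10, -70)
  seg 7: down by d5 = 2 → (-2731/10, -72)
  seg 8: down by d10 = 2871/10 → (-2731/10, -3591/10)
  seg 9: down by d6 = 10 → (-2731/10, -3691/10)

d4 = -63
d5 = 2
d6 = 10
d7 = 2/5
d8 = 10/3
d9 = 70
d10 = 2871/10
endpoint = (-2731/10, -3691/10)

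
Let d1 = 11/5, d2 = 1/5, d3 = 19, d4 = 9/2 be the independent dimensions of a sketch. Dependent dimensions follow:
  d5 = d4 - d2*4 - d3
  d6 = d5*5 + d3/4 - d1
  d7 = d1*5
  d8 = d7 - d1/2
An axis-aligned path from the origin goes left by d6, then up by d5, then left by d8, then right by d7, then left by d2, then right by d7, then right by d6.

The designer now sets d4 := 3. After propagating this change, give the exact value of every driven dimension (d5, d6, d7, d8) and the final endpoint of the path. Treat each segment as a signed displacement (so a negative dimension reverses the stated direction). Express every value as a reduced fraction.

d5 = -84/5
d6 = -1629/20
d7 = 11
d8 = 99/10
endpoint = (119/10, -84/5)

Apply edit: d4 := 3
  d5 = d4 - d2*4 - d3 = -84/5
  d6 = d5*5 + d3/4 - d1 = -1629/20
  d7 = d1*5 = 11
  d8 = d7 - d1/2 = 99/10
Walk from origin (0, 0):
  seg 1: left by d6 = -1629/20 → (1629/20, 0)
  seg 2: up by d5 = -84/5 → (1629/20, -84/5)
  seg 3: left by d8 = 99/10 → (1431/20, -84/5)
  seg 4: right by d7 = 11 → (1651/20, -84/5)
  seg 5: left by d2 = 1/5 → (1647/20, -84/5)
  seg 6: right by d7 = 11 → (1867/20, -84/5)
  seg 7: right by d6 = -1629/20 → (119/10, -84/5)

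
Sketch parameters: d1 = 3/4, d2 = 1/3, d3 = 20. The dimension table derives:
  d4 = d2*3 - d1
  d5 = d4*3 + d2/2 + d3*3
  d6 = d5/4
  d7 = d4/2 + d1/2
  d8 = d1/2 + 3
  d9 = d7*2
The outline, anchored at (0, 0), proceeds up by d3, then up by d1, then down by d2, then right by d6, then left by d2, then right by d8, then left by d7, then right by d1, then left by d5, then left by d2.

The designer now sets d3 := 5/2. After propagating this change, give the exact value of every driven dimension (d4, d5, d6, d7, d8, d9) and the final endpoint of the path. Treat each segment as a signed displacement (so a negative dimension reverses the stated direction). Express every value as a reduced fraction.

d4 = 1/4
d5 = 101/12
d6 = 101/48
d7 = 1/2
d8 = 27/8
d9 = 1
endpoint = (-161/48, 35/12)

Apply edit: d3 := 5/2
  d4 = d2*3 - d1 = 1/4
  d5 = d4*3 + d2/2 + d3*3 = 101/12
  d6 = d5/4 = 101/48
  d7 = d4/2 + d1/2 = 1/2
  d8 = d1/2 + 3 = 27/8
  d9 = d7*2 = 1
Walk from origin (0, 0):
  seg 1: up by d3 = 5/2 → (0, 5/2)
  seg 2: up by d1 = 3/4 → (0, 13/4)
  seg 3: down by d2 = 1/3 → (0, 35/12)
  seg 4: right by d6 = 101/48 → (101/48, 35/12)
  seg 5: left by d2 = 1/3 → (85/48, 35/12)
  seg 6: right by d8 = 27/8 → (247/48, 35/12)
  seg 7: left by d7 = 1/2 → (223/48, 35/12)
  seg 8: right by d1 = 3/4 → (259/48, 35/12)
  seg 9: left by d5 = 101/12 → (-145/48, 35/12)
  seg 10: left by d2 = 1/3 → (-161/48, 35/12)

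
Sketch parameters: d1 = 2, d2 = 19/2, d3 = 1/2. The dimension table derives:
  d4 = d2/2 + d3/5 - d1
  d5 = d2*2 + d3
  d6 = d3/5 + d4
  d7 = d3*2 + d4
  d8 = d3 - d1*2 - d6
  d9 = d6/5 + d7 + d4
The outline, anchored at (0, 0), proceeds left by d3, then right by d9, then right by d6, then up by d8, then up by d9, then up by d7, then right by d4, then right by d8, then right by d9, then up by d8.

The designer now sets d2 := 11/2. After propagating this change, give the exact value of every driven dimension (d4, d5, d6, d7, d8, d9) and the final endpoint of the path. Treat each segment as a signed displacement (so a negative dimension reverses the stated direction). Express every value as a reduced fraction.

Apply edit: d2 := 11/2
  d4 = d2/2 + d3/5 - d1 = 17/20
  d5 = d2*2 + d3 = 23/2
  d6 = d3/5 + d4 = 19/20
  d7 = d3*2 + d4 = 37/20
  d8 = d3 - d1*2 - d6 = -89/20
  d9 = d6/5 + d7 + d4 = 289/100
Walk from origin (0, 0):
  seg 1: left by d3 = 1/2 → (-1/2, 0)
  seg 2: right by d9 = 289/100 → (239/100, 0)
  seg 3: right by d6 = 19/20 → (167/50, 0)
  seg 4: up by d8 = -89/20 → (167/50, -89/20)
  seg 5: up by d9 = 289/100 → (167/50, -39/25)
  seg 6: up by d7 = 37/20 → (167/50, 29/100)
  seg 7: right by d4 = 17/20 → (419/100, 29/100)
  seg 8: right by d8 = -89/20 → (-13/50, 29/100)
  seg 9: right by d9 = 289/100 → (263/100, 29/100)
  seg 10: up by d8 = -89/20 → (263/100, -104/25)

d4 = 17/20
d5 = 23/2
d6 = 19/20
d7 = 37/20
d8 = -89/20
d9 = 289/100
endpoint = (263/100, -104/25)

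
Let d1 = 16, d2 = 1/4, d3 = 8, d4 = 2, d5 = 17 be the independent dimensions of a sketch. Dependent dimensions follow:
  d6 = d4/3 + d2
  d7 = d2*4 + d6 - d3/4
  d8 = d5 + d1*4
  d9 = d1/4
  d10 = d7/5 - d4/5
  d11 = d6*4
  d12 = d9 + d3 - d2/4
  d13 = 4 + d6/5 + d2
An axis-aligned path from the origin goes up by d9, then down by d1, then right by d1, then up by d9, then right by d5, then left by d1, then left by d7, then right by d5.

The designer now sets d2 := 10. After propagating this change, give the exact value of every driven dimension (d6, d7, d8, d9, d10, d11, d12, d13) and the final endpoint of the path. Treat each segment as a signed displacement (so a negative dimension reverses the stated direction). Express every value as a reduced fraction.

d6 = 32/3
d7 = 146/3
d8 = 81
d9 = 4
d10 = 28/3
d11 = 128/3
d12 = 19/2
d13 = 242/15
endpoint = (-44/3, -8)

Apply edit: d2 := 10
  d6 = d4/3 + d2 = 32/3
  d7 = d2*4 + d6 - d3/4 = 146/3
  d8 = d5 + d1*4 = 81
  d9 = d1/4 = 4
  d10 = d7/5 - d4/5 = 28/3
  d11 = d6*4 = 128/3
  d12 = d9 + d3 - d2/4 = 19/2
  d13 = 4 + d6/5 + d2 = 242/15
Walk from origin (0, 0):
  seg 1: up by d9 = 4 → (0, 4)
  seg 2: down by d1 = 16 → (0, -12)
  seg 3: right by d1 = 16 → (16, -12)
  seg 4: up by d9 = 4 → (16, -8)
  seg 5: right by d5 = 17 → (33, -8)
  seg 6: left by d1 = 16 → (17, -8)
  seg 7: left by d7 = 146/3 → (-95/3, -8)
  seg 8: right by d5 = 17 → (-44/3, -8)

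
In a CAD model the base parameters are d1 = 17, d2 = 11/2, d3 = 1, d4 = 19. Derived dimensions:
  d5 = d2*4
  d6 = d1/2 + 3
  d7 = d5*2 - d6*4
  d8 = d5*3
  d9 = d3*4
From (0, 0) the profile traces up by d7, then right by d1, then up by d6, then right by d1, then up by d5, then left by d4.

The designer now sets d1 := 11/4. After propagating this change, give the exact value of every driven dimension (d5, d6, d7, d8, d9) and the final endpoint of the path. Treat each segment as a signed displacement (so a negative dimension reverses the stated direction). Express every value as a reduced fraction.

d5 = 22
d6 = 35/8
d7 = 53/2
d8 = 66
d9 = 4
endpoint = (-27/2, 423/8)

Apply edit: d1 := 11/4
  d5 = d2*4 = 22
  d6 = d1/2 + 3 = 35/8
  d7 = d5*2 - d6*4 = 53/2
  d8 = d5*3 = 66
  d9 = d3*4 = 4
Walk from origin (0, 0):
  seg 1: up by d7 = 53/2 → (0, 53/2)
  seg 2: right by d1 = 11/4 → (11/4, 53/2)
  seg 3: up by d6 = 35/8 → (11/4, 247/8)
  seg 4: right by d1 = 11/4 → (11/2, 247/8)
  seg 5: up by d5 = 22 → (11/2, 423/8)
  seg 6: left by d4 = 19 → (-27/2, 423/8)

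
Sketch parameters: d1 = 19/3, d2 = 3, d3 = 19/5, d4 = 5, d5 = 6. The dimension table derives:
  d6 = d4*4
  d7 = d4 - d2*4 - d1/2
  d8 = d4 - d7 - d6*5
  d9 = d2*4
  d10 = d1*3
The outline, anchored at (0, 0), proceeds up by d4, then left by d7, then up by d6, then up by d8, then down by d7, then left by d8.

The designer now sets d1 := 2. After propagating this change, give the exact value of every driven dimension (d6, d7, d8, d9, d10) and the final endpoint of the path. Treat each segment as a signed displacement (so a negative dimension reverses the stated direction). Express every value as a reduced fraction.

d6 = 20
d7 = -8
d8 = -87
d9 = 12
d10 = 6
endpoint = (95, -54)

Apply edit: d1 := 2
  d6 = d4*4 = 20
  d7 = d4 - d2*4 - d1/2 = -8
  d8 = d4 - d7 - d6*5 = -87
  d9 = d2*4 = 12
  d10 = d1*3 = 6
Walk from origin (0, 0):
  seg 1: up by d4 = 5 → (0, 5)
  seg 2: left by d7 = -8 → (8, 5)
  seg 3: up by d6 = 20 → (8, 25)
  seg 4: up by d8 = -87 → (8, -62)
  seg 5: down by d7 = -8 → (8, -54)
  seg 6: left by d8 = -87 → (95, -54)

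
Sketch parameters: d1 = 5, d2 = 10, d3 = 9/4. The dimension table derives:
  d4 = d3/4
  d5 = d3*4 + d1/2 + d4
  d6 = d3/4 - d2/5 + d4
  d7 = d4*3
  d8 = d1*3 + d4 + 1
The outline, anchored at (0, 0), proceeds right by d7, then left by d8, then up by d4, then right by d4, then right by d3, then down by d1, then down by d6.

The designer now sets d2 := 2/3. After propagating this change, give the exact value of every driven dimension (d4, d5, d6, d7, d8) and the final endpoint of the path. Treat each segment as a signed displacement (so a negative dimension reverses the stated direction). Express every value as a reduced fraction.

d4 = 9/16
d5 = 193/16
d6 = 119/120
d7 = 27/16
d8 = 265/16
endpoint = (-193/16, -1303/240)

Apply edit: d2 := 2/3
  d4 = d3/4 = 9/16
  d5 = d3*4 + d1/2 + d4 = 193/16
  d6 = d3/4 - d2/5 + d4 = 119/120
  d7 = d4*3 = 27/16
  d8 = d1*3 + d4 + 1 = 265/16
Walk from origin (0, 0):
  seg 1: right by d7 = 27/16 → (27/16, 0)
  seg 2: left by d8 = 265/16 → (-119/8, 0)
  seg 3: up by d4 = 9/16 → (-119/8, 9/16)
  seg 4: right by d4 = 9/16 → (-229/16, 9/16)
  seg 5: right by d3 = 9/4 → (-193/16, 9/16)
  seg 6: down by d1 = 5 → (-193/16, -71/16)
  seg 7: down by d6 = 119/120 → (-193/16, -1303/240)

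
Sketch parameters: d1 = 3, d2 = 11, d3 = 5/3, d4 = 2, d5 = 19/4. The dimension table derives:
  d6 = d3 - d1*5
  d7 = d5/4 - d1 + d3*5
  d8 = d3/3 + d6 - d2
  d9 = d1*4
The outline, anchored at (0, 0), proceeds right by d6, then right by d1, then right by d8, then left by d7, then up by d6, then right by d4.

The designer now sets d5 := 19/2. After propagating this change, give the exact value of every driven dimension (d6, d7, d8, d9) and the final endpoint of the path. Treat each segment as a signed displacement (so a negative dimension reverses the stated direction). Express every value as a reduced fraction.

d6 = -40/3
d7 = 185/24
d8 = -214/9
d9 = 12
endpoint = (-2867/72, -40/3)

Apply edit: d5 := 19/2
  d6 = d3 - d1*5 = -40/3
  d7 = d5/4 - d1 + d3*5 = 185/24
  d8 = d3/3 + d6 - d2 = -214/9
  d9 = d1*4 = 12
Walk from origin (0, 0):
  seg 1: right by d6 = -40/3 → (-40/3, 0)
  seg 2: right by d1 = 3 → (-31/3, 0)
  seg 3: right by d8 = -214/9 → (-307/9, 0)
  seg 4: left by d7 = 185/24 → (-3011/72, 0)
  seg 5: up by d6 = -40/3 → (-3011/72, -40/3)
  seg 6: right by d4 = 2 → (-2867/72, -40/3)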